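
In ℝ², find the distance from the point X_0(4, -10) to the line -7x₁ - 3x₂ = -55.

The normal to the line is n = (-7, -3) with |n| = √58.
|n·X_0 − (-55)| = |2 − (-55)| = 57, so the distance is 57/√58 = 57√58/58.

57√58/58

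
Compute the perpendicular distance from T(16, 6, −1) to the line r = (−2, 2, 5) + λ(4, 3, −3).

Direction vector d = (4, 3, −3).
AP = (18, 4, −6); AP·d = 102, |AP|² = 376, |d|² = 34.
distance² = |AP|² − (AP·d)²/|d|² = 376 − 10404/34 = 70, so the distance is √70.

√70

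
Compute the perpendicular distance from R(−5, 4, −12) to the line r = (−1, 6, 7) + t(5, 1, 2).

Direction vector d = (5, 1, 2).
AP = (−4, −2, −19), and AP × d = (15, −87, 6).
|AP × d|² = 7830 and |d|² = 30, so the distance is √(7830/30) = √261 = 3√29.

3√29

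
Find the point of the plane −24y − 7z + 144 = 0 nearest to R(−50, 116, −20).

The perpendicular from R has direction n = (0, −24, −7): r = (−50, 116, −20) + λ(0, −24, −7).
Substitute into the plane: n·(R + λn) = -144 gives -2644 + 625λ = -144, so λ = 4.
Foot = (−50, 116, −20) + 4·(0, −24, −7) = (−50, 20, −48).

(-50, 20, -48)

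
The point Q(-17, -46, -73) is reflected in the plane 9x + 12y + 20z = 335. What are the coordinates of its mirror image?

n = (9, 12, 20), |n|² = 625, n·Q − 335 = -2500, so t = -2500/625 = -4.
Foot F = Q − (-4)·n = (19, 2, 7); the reflection is 2F − Q = (55, 50, 87).

(55, 50, 87)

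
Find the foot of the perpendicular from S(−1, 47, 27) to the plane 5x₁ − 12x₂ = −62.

n = (5, −12, 0), |n|² = 169, and n·S − (-62) = -507.
t = -507/169 = -3, so the foot is S − t·n = (−1, 47, 27) − (-3)·(5, −12, 0) = (14, 11, 27).

(14, 11, 27)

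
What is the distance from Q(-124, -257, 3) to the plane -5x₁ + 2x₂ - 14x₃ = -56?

8

Normal vector n = (-5, 2, -14), and n·(-124, -257, 3) - (-56) = 120.
|n| = √(25 + 4 + 196) = 15, so the distance is |120|/15 = 8.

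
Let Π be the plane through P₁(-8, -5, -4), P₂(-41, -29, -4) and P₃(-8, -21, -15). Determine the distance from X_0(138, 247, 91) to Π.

4

P₁P₂ = (-33, -24, 0) and P₁P₃ = (0, -16, -11), so a normal is n = P₁P₂ × P₁P₃ = (264, -363, 528).
n = (264, -363, 528); n·P − (-2409) = -2772; |n| = 693; distance = 2772/693 = 4.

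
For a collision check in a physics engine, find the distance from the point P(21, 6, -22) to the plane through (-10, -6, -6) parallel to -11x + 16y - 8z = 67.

1

Parallel planes share the normal n = (-11, 16, -8); since (-10, -6, -6) lies on the plane, its equation is -11x + 16y - 8z = 62.
d = |(-11)·21 + 16·6 + (-8)·(-22) − 62| / √(121 + 256 + 64) = |-21| / 21 = 1.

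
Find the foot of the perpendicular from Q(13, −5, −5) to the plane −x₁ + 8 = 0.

(8, -5, -5)

The perpendicular from Q has direction n = (−1, 0, 0): r = (13, −5, −5) + μ(−1, 0, 0).
Substitute into the plane: n·(Q + μn) = -8 gives -13 + 1μ = -8, so μ = 5.
Foot = (13, −5, −5) + 5·(−1, 0, 0) = (8, −5, −5).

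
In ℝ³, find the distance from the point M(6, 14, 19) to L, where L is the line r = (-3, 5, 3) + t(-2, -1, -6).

Direction vector d = (-2, -1, -6).
AP = (9, 9, 16); AP·d = -123, |AP|² = 418, |d|² = 41.
distance² = |AP|² − (AP·d)²/|d|² = 418 − 15129/41 = 49, so the distance is 7.

7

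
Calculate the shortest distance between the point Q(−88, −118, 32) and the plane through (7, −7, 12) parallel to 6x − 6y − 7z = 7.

4

Parallel planes share the normal n = (6, −6, −7); since (7, −7, 12) lies on the plane, its equation is 6x − 6y − 7z = 0.
n = (6, −6, −7); n·P − 0 = -44; |n| = 11; distance = 44/11 = 4.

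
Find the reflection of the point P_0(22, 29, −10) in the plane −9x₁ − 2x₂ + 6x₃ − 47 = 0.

With n = (−9, −2, 6), the signed offset is (n·P_0 − 47)/|n|² = -363/121 = -3.
P_0' = P_0 − 2t·n = (22, 29, −10) − (-6)·(−9, −2, 6) = (−32, 17, 26).

(-32, 17, 26)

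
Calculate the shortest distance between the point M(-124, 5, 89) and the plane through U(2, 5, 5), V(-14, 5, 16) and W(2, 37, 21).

UV = (-16, 0, 11) and UW = (0, 32, 16), so a normal is n = UV × UW = (-352, 256, -512).
n = (-352, 256, -512); n·P − (-1984) = 1344; |n| = 672; distance = 1344/672 = 2.

2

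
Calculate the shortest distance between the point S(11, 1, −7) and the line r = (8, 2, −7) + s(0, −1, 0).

3

Direction vector d = (0, −1, 0).
AP = (3, −1, 0); AP·d = 1, |AP|² = 10, |d|² = 1.
distance² = |AP|² − (AP·d)²/|d|² = 10 − 1/1 = 9, so the distance is 3.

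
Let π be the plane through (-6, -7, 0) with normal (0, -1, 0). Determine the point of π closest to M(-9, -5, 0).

The perpendicular from M has direction n = (0, -1, 0): r = (-9, -5, 0) + t(0, -1, 0).
Substitute into the plane: n·(M + tn) = 7 gives 5 + 1t = 7, so t = 2.
Foot = (-9, -5, 0) + 2·(0, -1, 0) = (-9, -7, 0).

(-9, -7, 0)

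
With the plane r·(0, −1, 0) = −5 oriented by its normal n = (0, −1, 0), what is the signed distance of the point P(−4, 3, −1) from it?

2

n·P − (-5) = 2.
|n| = 1, so the signed distance is 2/1 = 2.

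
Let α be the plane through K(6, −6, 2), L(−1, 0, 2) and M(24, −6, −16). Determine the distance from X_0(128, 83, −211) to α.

7

KL = (−7, 6, 0) and KM = (18, 0, −18), so a normal is n = KL × KM = (−108, −126, −108).
n = (−108, −126, −108); n·P − (-108) = -1386; |n| = 198; distance = 1386/198 = 7.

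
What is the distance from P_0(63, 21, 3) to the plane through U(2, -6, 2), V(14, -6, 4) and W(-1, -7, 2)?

UV = (12, 0, 2) and UW = (-3, -1, 0), so a normal is n = UV × UW = (2, -6, -12).
d = |2·63 + (-6)·21 + (-12)·3 − 16| / √(4 + 36 + 144) = |-52| / (2√46) = 26/√46.

13√46/23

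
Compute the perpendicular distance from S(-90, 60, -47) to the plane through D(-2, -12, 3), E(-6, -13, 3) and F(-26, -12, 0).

DE = (-4, -1, 0) and DF = (-24, 0, -3), so a normal is n = DE × DF = (3, -12, -24).
Then n·(-90, 60, -47) - 66 = 72.
|n| = √(9 + 144 + 576) = 27, so the distance is |72|/27 = 8/3.

8/3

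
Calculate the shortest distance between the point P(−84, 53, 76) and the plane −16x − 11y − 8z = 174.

1

n = (−16, −11, −8); n·P − 174 = -21; |n| = 21; distance = 21/21 = 1.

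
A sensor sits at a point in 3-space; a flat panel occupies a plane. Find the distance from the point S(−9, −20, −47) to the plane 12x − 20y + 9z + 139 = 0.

8/25

Normal vector n = (12, −20, 9), and n·(−9, −20, −47) − (−139) = 8.
|n| = √(144 + 400 + 81) = 25, so the distance is |8|/25 = 8/25.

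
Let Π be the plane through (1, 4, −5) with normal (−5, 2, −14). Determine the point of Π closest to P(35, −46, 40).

(15, -38, -16)

n = (−5, 2, −14), |n|² = 225, and n·P − 73 = -900.
t = -900/225 = -4, so the foot is P − t·n = (35, −46, 40) − (-4)·(−5, 2, −14) = (15, −38, −16).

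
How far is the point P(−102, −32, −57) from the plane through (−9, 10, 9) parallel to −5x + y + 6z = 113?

Parallel planes share the normal n = (−5, 1, 6); since (−9, 10, 9) lies on the plane, its equation is −5x + y + 6z = 109.
Then n·(−102, −32, −57) − 109 = 27.
|n| = √(25 + 1 + 36) = √62, so the distance is |27|/√62 = 27/√62.

27/√62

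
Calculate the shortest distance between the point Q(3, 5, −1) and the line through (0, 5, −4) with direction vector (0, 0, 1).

3

Direction vector d = (0, 0, 1).
AP = (3, 0, 3), and AP × d = (0, −3, 0).
|AP × d|² = 9 and |d|² = 1, so the distance is √9 = 3.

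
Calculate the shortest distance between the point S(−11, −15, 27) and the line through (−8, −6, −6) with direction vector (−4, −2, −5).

3√86

Direction vector d = (−4, −2, −5).
AP = (−3, −9, 33), and AP × d = (111, −147, −30).
|AP × d|² = 34830 and |d|² = 45, so the distance is √(34830/45) = √774 = 3√86.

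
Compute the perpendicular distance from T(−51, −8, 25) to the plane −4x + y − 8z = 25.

29/9

Normal vector n = (−4, 1, −8), and n·(−51, −8, 25) − 25 = −29.
|n| = √(16 + 1 + 64) = 9, so the distance is |-29|/9 = 29/9.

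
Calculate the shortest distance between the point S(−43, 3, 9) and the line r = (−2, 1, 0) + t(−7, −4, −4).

√1037

Direction vector d = (−7, −4, −4).
AP = (−41, 2, 9); AP·d = 243, |AP|² = 1766, |d|² = 81.
distance² = |AP|² − (AP·d)²/|d|² = 1766 − 59049/81 = 1037, so the distance is √1037.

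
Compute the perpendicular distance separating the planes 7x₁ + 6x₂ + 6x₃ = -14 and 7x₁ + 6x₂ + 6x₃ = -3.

Both planes have normal n = (7, 6, 6), |n| = 11. Any point on the first plane is at distance |(-3) − (-14)|/|n| = 11/11 = 1 from the second.

1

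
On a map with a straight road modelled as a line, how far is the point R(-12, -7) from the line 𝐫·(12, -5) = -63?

46/13

d = |12·(-12) + (-5)·(-7) − (-63)| / √(144 + 25) = |-46|/13 = 46/13.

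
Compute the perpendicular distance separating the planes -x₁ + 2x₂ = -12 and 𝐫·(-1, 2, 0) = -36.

Both planes have normal n = (-1, 2, 0), |n| = √5. Any point on the first plane is at distance |(-36) − (-12)|/|n| = 24/√5 = 24√5/5 from the second.

24√5/5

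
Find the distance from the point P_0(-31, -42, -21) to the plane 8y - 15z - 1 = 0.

Normal vector n = (0, 8, -15), and n·(-31, -42, -21) - 1 = -22.
|n| = √(0 + 64 + 225) = 17, so the distance is |-22|/17 = 22/17.

22/17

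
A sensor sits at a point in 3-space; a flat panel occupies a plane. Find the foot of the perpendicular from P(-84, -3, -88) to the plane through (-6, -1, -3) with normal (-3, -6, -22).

(-72, 21, 0)

n = (-3, -6, -22), |n|² = 529, and n·P − 90 = 2116.
t = 2116/529 = 4, so the foot is P − t·n = (-84, -3, -88) − 4·(-3, -6, -22) = (-72, 21, 0).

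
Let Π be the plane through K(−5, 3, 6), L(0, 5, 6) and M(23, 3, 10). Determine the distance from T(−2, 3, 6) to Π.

KL = (5, 2, 0) and KM = (28, 0, 4), so a normal is n = KL × KM = (8, −20, −56).
Then n·(−2, 3, 6) − (−436) = 24.
|n| = √(64 + 400 + 3136) = 60, so the distance is |24|/60 = 2/5.

2/5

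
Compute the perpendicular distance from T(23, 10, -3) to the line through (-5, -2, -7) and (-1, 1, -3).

12√2

A direction vector is d = (4, 3, 4).
AP = (28, 12, 4), and AP × d = (36, -96, 36).
|AP × d|² = 11808 and |d|² = 41, so the distance is √(11808/41) = √288 = 12√2.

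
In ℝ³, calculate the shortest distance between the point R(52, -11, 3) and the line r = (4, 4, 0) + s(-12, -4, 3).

3√113

Direction vector d = (-12, -4, 3).
AP = (48, -15, 3); AP·d = -507, |AP|² = 2538, |d|² = 169.
distance² = |AP|² − (AP·d)²/|d|² = 2538 − 257049/169 = 1017, so the distance is 3√113.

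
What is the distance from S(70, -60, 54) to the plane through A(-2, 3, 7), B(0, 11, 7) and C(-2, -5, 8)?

25/9

AB = (2, 8, 0) and AC = (0, -8, 1), so a normal is n = AB × AC = (8, -2, -16).
d = |8·70 + (-2)·(-60) + (-16)·54 − (-134)| / √(64 + 4 + 256) = |-50| / 18 = 25/9.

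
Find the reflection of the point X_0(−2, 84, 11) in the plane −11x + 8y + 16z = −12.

With n = (−11, 8, 16), the signed offset is (n·X_0 − (-12))/|n|² = 882/441 = 2.
X_0' = X_0 − 2t·n = (−2, 84, 11) − 4·(−11, 8, 16) = (42, 52, −53).

(42, 52, -53)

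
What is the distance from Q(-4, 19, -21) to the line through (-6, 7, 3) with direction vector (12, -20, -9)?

2√181

Direction vector d = (12, -20, -9).
AP = (2, 12, -24); AP·d = 0, |AP|² = 724, |d|² = 625.
distance² = |AP|² − (AP·d)²/|d|² = 724 − 0/625 = 724, so the distance is 2√181.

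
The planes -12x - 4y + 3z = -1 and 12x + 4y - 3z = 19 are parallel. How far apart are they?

18/13

Divide the second equation by -1 to match normals: -12x - 4y + 3z = -19.
With common normal n = (-12, -4, 3) (|n| = 13), the distance is |(-1) − (-19)|/|n| = 18/13.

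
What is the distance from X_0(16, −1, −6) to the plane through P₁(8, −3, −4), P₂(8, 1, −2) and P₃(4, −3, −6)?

P₁P₂ = (0, 4, 2) and P₁P₃ = (−4, 0, −2), so a normal is n = P₁P₂ × P₁P₃ = (−8, −8, 16).
Then n·(16, −1, −6) − (−104) = −112.
|n| = √(64 + 64 + 256) = 8√6, so the distance is |-112|/(8√6) = 14/√6.

7√6/3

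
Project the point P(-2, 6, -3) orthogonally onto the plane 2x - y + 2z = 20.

The perpendicular from P has direction n = (2, -1, 2): r = (-2, 6, -3) + μ(2, -1, 2).
Substitute into the plane: n·(P + μn) = 20 gives -16 + 9μ = 20, so μ = 4.
Foot = (-2, 6, -3) + 4·(2, -1, 2) = (6, 2, 5).

(6, 2, 5)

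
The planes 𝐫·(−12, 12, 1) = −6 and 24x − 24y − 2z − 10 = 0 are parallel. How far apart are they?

Divide the second equation by -2 to match normals: −12x + 12y + z = -5.
Both planes have normal n = (−12, 12, 1), |n| = 17. Any point on the first plane is at distance |(-5) − (-6)|/|n| = 1/17 from the second.

1/17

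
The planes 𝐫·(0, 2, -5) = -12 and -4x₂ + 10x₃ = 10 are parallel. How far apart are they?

7√29/29

Divide the second equation by -2 to match normals: 2x₂ - 5x₃ = -5.
Both planes have normal n = (0, 2, -5), |n| = √29. Any point on the first plane is at distance |(-5) − (-12)|/|n| = 7/√29 from the second.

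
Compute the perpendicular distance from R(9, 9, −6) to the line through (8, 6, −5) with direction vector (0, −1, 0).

Direction vector d = (0, −1, 0).
AP = (1, 3, −1); AP·d = -3, |AP|² = 11, |d|² = 1.
distance² = |AP|² − (AP·d)²/|d|² = 11 − 9/1 = 2, so the distance is √2.

√2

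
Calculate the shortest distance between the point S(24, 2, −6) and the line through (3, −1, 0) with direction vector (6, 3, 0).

Direction vector d = (6, 3, 0).
AP = (21, 3, −6); AP·d = 135, |AP|² = 486, |d|² = 45.
distance² = |AP|² − (AP·d)²/|d|² = 486 − 18225/45 = 81, so the distance is 9.

9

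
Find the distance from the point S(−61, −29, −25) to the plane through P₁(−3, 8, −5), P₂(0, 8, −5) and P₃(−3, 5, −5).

P₁P₂ = (3, 0, 0) and P₁P₃ = (0, −3, 0), so a normal is n = P₁P₂ × P₁P₃ = (0, 0, −9).
Then n·(−61, −29, −25) − 45 = 180.
|n| = √(0 + 0 + 81) = 9, so the distance is |180|/9 = 20.

20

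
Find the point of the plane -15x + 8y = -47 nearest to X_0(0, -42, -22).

(-15, -34, -22)

The perpendicular from X_0 has direction n = (-15, 8, 0): r = (0, -42, -22) + t(-15, 8, 0).
Substitute into the plane: n·(X_0 + tn) = -47 gives -336 + 289t = -47, so t = 1.
Foot = (0, -42, -22) + 1·(-15, 8, 0) = (-15, -34, -22).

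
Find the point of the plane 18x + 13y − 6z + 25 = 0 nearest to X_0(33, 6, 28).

(15, -7, 34)

n = (18, 13, −6), |n|² = 529, and n·X_0 − (-25) = 529.
t = 529/529 = 1, so the foot is X_0 − t·n = (33, 6, 28) − 1·(18, 13, −6) = (15, −7, 34).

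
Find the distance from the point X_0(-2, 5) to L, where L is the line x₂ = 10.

5

The normal to the line is n = (0, 1) with |n| = 1.
|n·X_0 − 10| = |5 − 10| = 5, so the distance is 5/1 = 5.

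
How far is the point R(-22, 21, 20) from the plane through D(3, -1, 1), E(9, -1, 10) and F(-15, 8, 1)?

19/7

DE = (6, 0, 9) and DF = (-18, 9, 0), so a normal is n = DE × DF = (-81, -162, 54).
Then n·(-22, 21, 20) - (-27) = -513.
|n| = √(6561 + 26244 + 2916) = 189, so the distance is |-513|/189 = 19/7.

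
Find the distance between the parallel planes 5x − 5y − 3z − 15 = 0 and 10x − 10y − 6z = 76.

23/√59

Divide the second equation by 2 to match normals: 5x − 5y − 3z = 38.
Both planes have normal n = (5, −5, −3), |n| = √59. Any point on the first plane is at distance |38 − 15|/|n| = 23/√59 = 23√59/59 from the second.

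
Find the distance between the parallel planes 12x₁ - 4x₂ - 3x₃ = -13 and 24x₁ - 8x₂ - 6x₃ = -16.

Divide the second equation by 2 to match normals: 12x₁ - 4x₂ - 3x₃ = -8.
With common normal n = (12, -4, -3) (|n| = 13), the distance is |(-13) − (-8)|/|n| = 5/13.

5/13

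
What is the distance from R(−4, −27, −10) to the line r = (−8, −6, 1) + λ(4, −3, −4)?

Direction vector d = (4, −3, −4).
AP = (4, −21, −11); AP·d = 123, |AP|² = 578, |d|² = 41.
distance² = |AP|² − (AP·d)²/|d|² = 578 − 15129/41 = 209, so the distance is √209.

√209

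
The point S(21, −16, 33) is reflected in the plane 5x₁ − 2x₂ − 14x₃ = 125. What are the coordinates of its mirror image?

(41, -24, -23)

With n = (5, −2, −14), the signed offset is (n·S − 125)/|n|² = -450/225 = -2.
S' = S − 2t·n = (21, −16, 33) − (-4)·(5, −2, −14) = (41, −24, −23).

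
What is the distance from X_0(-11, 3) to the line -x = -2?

d = |(-1)·(-11) + 0·3 − (-2)| / √(1 + 0) = |13|/1 = 13.

13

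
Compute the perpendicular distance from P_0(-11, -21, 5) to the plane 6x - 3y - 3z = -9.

3/√6

n = (6, -3, -3); n·P − (-9) = -9; |n| = 3√6; distance = 9/(3√6) = 3/√6.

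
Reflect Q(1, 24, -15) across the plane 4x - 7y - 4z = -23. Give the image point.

(9, 10, -23)

With n = (4, -7, -4), the signed offset is (n·Q − (-23))/|n|² = -81/81 = -1.
Q' = Q − 2t·n = (1, 24, -15) − (-2)·(4, -7, -4) = (9, 10, -23).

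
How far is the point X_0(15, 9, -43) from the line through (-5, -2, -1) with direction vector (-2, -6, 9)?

√349

Direction vector d = (-2, -6, 9).
AP = (20, 11, -42), and AP × d = (-153, -96, -98).
|AP × d|² = 42229 and |d|² = 121, so the distance is √(42229/121) = √349.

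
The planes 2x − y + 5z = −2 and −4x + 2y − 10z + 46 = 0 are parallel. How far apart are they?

25/√30

Divide the second equation by -2 to match normals: 2x − y + 5z = 23.
Both planes have normal n = (2, −1, 5), |n| = √30. Any point on the first plane is at distance |23 − (-2)|/|n| = 25/√30 = 5√30/6 from the second.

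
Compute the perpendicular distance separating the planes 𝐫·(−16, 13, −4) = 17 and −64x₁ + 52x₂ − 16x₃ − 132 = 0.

16/21

Divide the second equation by 4 to match normals: −16x₁ + 13x₂ − 4x₃ = 33.
With common normal n = (−16, 13, −4) (|n| = 21), the distance is |17 − 33|/|n| = 16/21.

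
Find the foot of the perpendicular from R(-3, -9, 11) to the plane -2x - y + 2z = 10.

n = (-2, -1, 2), |n|² = 9, and n·R − 10 = 27.
t = 27/9 = 3, so the foot is R − t·n = (-3, -9, 11) − 3·(-2, -1, 2) = (3, -6, 5).

(3, -6, 5)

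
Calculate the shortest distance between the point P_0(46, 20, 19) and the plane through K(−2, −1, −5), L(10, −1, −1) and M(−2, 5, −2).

KL = (12, 0, 4) and KM = (0, 6, 3), so a normal is n = KL × KM = (−24, −36, 72).
Then n·(46, 20, 19) − (−276) = −180.
|n| = √(576 + 1296 + 5184) = 84, so the distance is |-180|/84 = 15/7.

15/7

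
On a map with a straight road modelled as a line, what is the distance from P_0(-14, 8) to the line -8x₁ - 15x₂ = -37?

The normal to the line is n = (-8, -15) with |n| = 17.
|n·P_0 − (-37)| = |-8 − (-37)| = 29, so the distance is 29/17.

29/17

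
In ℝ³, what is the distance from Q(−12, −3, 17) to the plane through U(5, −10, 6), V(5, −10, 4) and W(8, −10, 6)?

UV = (0, 0, −2) and UW = (3, 0, 0), so a normal is n = UV × UW = (0, −6, 0).
Then n·(−12, −3, 17) − 60 = −42.
|n| = √(0 + 36 + 0) = 6, so the distance is |-42|/6 = 7.

7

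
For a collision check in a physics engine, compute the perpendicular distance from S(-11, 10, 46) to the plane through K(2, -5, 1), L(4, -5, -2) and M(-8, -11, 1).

24/√38

KL = (2, 0, -3) and KM = (-10, -6, 0), so a normal is n = KL × KM = (-18, 30, -12).
Then n·(-11, 10, 46) - (-198) = 144.
|n| = √(324 + 900 + 144) = 6√38, so the distance is |144|/(6√38) = 12√38/19.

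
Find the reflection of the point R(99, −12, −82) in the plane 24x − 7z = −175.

(-141, -12, -12)

n = (24, 0, −7), |n|² = 625, n·R − (-175) = 3125, so t = 3125/625 = 5.
Foot F = R − 5·n = (−21, −12, −47); the reflection is 2F − R = (−141, −12, −12).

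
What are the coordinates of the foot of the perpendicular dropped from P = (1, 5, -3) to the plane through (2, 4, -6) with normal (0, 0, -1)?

(1, 5, -6)

The perpendicular from P has direction n = (0, 0, -1): r = (1, 5, -3) + μ(0, 0, -1).
Substitute into the plane: n·(P + μn) = 6 gives 3 + 1μ = 6, so μ = 3.
Foot = (1, 5, -3) + 3·(0, 0, -1) = (1, 5, -6).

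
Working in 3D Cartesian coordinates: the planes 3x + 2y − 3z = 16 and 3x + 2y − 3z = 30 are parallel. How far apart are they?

14/√22

With common normal n = (3, 2, −3) (|n| = √22), the distance is |16 − 30|/|n| = 14/√22.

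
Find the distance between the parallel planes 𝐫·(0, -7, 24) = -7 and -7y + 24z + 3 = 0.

4/25

Both planes have normal n = (0, -7, 24), |n| = 25. Any point on the first plane is at distance |(-3) − (-7)|/|n| = 4/25 from the second.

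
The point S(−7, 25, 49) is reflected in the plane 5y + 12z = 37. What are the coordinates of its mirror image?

(-7, -15, -47)

With n = (0, 5, 12), the signed offset is (n·S − 37)/|n|² = 676/169 = 4.
S' = S − 2t·n = (−7, 25, 49) − 8·(0, 5, 12) = (−7, −15, −47).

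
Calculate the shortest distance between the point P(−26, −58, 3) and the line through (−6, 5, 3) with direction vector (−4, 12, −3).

Direction vector d = (−4, 12, −3).
AP = (−20, −63, 0), and AP × d = (189, −60, −492).
|AP × d|² = 281385 and |d|² = 169, so the distance is √(281385/169) = √1665 = 3√185.

3√185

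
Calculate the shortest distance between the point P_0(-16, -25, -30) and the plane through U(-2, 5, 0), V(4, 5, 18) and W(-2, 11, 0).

12/√10

UV = (6, 0, 18) and UW = (0, 6, 0), so a normal is n = UV × UW = (-108, 0, 36).
Then n·(-16, -25, -30) - 216 = 432.
|n| = √(11664 + 0 + 1296) = 36√10, so the distance is |432|/(36√10) = 6√10/5.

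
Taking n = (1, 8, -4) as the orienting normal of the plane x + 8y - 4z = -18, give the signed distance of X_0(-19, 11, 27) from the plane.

-7/3

n·X_0 − (-18) = -21.
|n| = 9, so the signed distance is -21/9 = -7/3.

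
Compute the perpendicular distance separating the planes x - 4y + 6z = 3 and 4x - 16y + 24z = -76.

Divide the second equation by 4 to match normals: x - 4y + 6z = -19.
Both planes have normal n = (1, -4, 6), |n| = √53. Any point on the first plane is at distance |(-19) − 3|/|n| = 22/√53 from the second.

22/√53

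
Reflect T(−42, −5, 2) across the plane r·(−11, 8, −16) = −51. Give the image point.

(-20, -21, 34)

With n = (−11, 8, −16), the signed offset is (n·T − (-51))/|n|² = 441/441 = 1.
T' = T − 2t·n = (−42, −5, 2) − 2·(−11, 8, −16) = (−20, −21, 34).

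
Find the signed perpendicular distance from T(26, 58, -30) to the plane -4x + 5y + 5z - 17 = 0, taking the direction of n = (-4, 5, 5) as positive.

19√66/66

n·T − 17 = 19.
|n| = √66, so the signed distance is 19√66/66.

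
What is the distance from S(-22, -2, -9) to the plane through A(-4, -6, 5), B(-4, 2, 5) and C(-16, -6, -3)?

AB = (0, 8, 0) and AC = (-12, 0, -8), so a normal is n = AB × AC = (-64, 0, 96).
Then n·(-22, -2, -9) - 736 = -192.
|n| = √(4096 + 0 + 9216) = 32√13, so the distance is |-192|/(32√13) = 6√13/13.

6√13/13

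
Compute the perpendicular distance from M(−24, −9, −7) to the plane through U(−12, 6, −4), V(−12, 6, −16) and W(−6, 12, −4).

3/√2

UV = (0, 0, −12) and UW = (6, 6, 0), so a normal is n = UV × UW = (72, −72, 0).
Then n·(−24, −9, −7) − (−1296) = 216.
|n| = √(5184 + 5184 + 0) = 72√2, so the distance is |216|/(72√2) = 3√2/2.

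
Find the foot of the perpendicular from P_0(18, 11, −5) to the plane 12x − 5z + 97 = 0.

n = (12, 0, −5), |n|² = 169, and n·P_0 − (-97) = 338.
t = 338/169 = 2, so the foot is P_0 − t·n = (18, 11, −5) − 2·(12, 0, −5) = (−6, 11, 5).

(-6, 11, 5)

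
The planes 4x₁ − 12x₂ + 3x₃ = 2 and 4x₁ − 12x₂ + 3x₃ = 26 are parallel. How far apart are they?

Both planes have normal n = (4, −12, 3), |n| = 13. Any point on the first plane is at distance |26 − 2|/|n| = 24/13 from the second.

24/13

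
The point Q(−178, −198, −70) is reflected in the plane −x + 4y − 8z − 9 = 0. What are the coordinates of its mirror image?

(-1616/9, -1726/9, -742/9)

n = (−1, 4, −8), |n|² = 81, n·Q − 9 = -63, so t = -63/81 = -7/9.
Foot F = Q − (-7/9)·n = (−1609/9, −1754/9, −686/9); the reflection is 2F − Q = (−1616/9, −1726/9, −742/9).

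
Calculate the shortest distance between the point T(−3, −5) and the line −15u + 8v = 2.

3/17

d = |(-15)·(-3) + 8·(-5) − 2| / √(225 + 64) = |3|/17 = 3/17.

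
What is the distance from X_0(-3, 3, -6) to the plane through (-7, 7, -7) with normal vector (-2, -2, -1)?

The plane has equation n·(r − (-7, 7, -7)) = 0, i.e. n·r = 7.
Then n·(-3, 3, -6) - 7 = -1.
|n| = √(4 + 4 + 1) = 3, so the distance is |-1|/3 = 1/3.

1/3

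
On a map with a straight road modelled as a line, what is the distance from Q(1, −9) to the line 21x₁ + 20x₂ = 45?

204/29

d = |21·1 + 20·(-9) − 45| / √(441 + 400) = |-204|/29 = 204/29.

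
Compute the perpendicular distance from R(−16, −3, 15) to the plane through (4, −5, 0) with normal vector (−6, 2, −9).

1

The plane has equation n·(r − (4, −5, 0)) = 0, i.e. n·r = -34.
d = |(-6)·(-16) + 2·(-3) + (-9)·15 − (-34)| / √(36 + 4 + 81) = |-11| / 11 = 1.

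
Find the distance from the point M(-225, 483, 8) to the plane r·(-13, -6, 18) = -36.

n = (-13, -6, 18); n·P − (-36) = 207; |n| = 23; distance = 207/23 = 9.

9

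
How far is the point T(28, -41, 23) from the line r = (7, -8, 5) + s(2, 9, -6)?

Direction vector d = (2, 9, -6).
AP = (21, -33, 18); AP·d = -363, |AP|² = 1854, |d|² = 121.
distance² = |AP|² − (AP·d)²/|d|² = 1854 − 131769/121 = 765, so the distance is 3√85.

3√85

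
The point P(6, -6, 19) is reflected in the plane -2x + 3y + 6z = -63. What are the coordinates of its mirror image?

With n = (-2, 3, 6), the signed offset is (n·P − (-63))/|n|² = 147/49 = 3.
P' = P − 2t·n = (6, -6, 19) − 6·(-2, 3, 6) = (18, -24, -17).

(18, -24, -17)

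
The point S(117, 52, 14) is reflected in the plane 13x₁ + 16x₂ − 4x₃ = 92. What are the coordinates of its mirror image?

With n = (13, 16, −4), the signed offset is (n·S − 92)/|n|² = 2205/441 = 5.
S' = S − 2t·n = (117, 52, 14) − 10·(13, 16, −4) = (−13, −108, 54).

(-13, -108, 54)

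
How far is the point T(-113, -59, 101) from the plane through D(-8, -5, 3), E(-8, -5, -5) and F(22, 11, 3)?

30/17

DE = (0, 0, -8) and DF = (30, 16, 0), so a normal is n = DE × DF = (128, -240, 0).
n = (128, -240, 0); n·P − 176 = -480; |n| = 272; distance = 480/272 = 30/17.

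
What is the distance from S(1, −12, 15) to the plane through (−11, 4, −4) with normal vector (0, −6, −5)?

√61/61

The plane has equation n·(r − (−11, 4, −4)) = 0, i.e. n·r = -4.
Then n·(1, −12, 15) − (−4) = 1.
|n| = √(0 + 36 + 25) = √61, so the distance is |1|/√61 = √61/61.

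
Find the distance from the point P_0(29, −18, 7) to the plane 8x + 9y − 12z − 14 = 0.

28/17

Normal vector n = (8, 9, −12), and n·(29, −18, 7) − 14 = −28.
|n| = √(64 + 81 + 144) = 17, so the distance is |-28|/17 = 28/17.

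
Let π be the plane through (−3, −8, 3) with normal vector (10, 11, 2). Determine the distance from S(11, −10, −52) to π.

The plane has equation n·(r − (−3, −8, 3)) = 0, i.e. n·r = -112.
Then n·(11, −10, −52) − (−112) = 8.
|n| = √(100 + 121 + 4) = 15, so the distance is |8|/15 = 8/15.

8/15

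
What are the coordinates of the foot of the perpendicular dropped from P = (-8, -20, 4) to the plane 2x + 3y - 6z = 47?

n = (2, 3, -6), |n|² = 49, and n·P − 47 = -147.
t = -147/49 = -3, so the foot is P − t·n = (-8, -20, 4) − (-3)·(2, 3, -6) = (-2, -11, -14).

(-2, -11, -14)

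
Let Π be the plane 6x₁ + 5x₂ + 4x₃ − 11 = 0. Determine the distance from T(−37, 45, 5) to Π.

12/√77

d = |6·(-37) + 5·45 + 4·5 − 11| / √(36 + 25 + 16) = |12| / √77 = 12/√77.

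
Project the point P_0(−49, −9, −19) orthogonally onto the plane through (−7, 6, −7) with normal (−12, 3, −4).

The perpendicular from P_0 has direction n = (−12, 3, −4): r = (−49, −9, −19) + λ(−12, 3, −4).
Substitute into the plane: n·(P_0 + λn) = 130 gives 637 + 169λ = 130, so λ = -3.
Foot = (−49, −9, −19) + (-3)·(−12, 3, −4) = (−13, −18, −7).

(-13, -18, -7)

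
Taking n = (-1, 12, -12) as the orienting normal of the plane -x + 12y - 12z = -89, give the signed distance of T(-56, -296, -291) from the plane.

n·T − (-89) = 85.
|n| = 17, so the signed distance is 85/17 = 5.

5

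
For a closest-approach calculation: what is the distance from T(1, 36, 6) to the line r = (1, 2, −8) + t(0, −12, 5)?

Direction vector d = (0, −12, 5).
AP = (0, 34, 14), and AP × d = (338, 0, 0).
|AP × d|² = 114244 and |d|² = 169, so the distance is √(114244/169) = √676 = 26.

26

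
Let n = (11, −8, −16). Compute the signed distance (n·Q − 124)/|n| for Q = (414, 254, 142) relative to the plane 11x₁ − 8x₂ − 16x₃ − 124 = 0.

n·Q − 124 = 126.
|n| = 21, so the signed distance is 126/21 = 6.

6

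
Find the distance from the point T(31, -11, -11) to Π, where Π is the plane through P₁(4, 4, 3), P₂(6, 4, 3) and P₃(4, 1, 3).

P₁P₂ = (2, 0, 0) and P₁P₃ = (0, -3, 0), so a normal is n = P₁P₂ × P₁P₃ = (0, 0, -6).
Then n·(31, -11, -11) - (-18) = 84.
|n| = √(0 + 0 + 36) = 6, so the distance is |84|/6 = 14.

14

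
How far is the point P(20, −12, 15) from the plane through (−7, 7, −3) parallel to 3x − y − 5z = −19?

10/√35

Parallel planes share the normal n = (3, −1, −5); since (−7, 7, −3) lies on the plane, its equation is 3x − y − 5z = -13.
Then n·(20, −12, 15) − (−13) = 10.
|n| = √(9 + 1 + 25) = √35, so the distance is |10|/√35 = 2√35/7.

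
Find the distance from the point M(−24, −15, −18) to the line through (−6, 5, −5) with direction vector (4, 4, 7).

2√41

Direction vector d = (4, 4, 7).
AP = (−18, −20, −13), and AP × d = (−88, 74, 8).
|AP × d|² = 13284 and |d|² = 81, so the distance is √(13284/81) = √164 = 2√41.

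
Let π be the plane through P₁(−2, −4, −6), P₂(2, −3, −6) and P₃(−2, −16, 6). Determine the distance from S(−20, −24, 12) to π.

10√33/33

P₁P₂ = (4, 1, 0) and P₁P₃ = (0, −12, 12), so a normal is n = P₁P₂ × P₁P₃ = (12, −48, −48).
d = |12·(-20) + (-48)·(-24) + (-48)·12 − 456| / √(144 + 2304 + 2304) = |-120| / (12√33) = 10√33/33.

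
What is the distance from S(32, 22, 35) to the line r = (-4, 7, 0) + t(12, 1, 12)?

√145

Direction vector d = (12, 1, 12).
AP = (36, 15, 35); AP·d = 867, |AP|² = 2746, |d|² = 289.
distance² = |AP|² − (AP·d)²/|d|² = 2746 − 751689/289 = 145, so the distance is √145.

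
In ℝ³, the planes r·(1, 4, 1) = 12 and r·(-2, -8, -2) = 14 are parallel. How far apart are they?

Divide the second equation by -2 to match normals: x₁ + 4x₂ + x₃ = -7.
With common normal n = (1, 4, 1) (|n| = 3√2), the distance is |12 − (-7)|/|n| = 19/(3√2) = 19√2/6.

19/(3√2)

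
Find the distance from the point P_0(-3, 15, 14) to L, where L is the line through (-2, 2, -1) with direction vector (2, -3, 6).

Direction vector d = (2, -3, 6).
AP = (-1, 13, 15), and AP × d = (123, 36, -23).
|AP × d|² = 16954 and |d|² = 49, so the distance is √(16954/49) = √346.

√346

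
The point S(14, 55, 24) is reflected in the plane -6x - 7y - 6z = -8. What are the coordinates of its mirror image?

(-46, -15, -36)

n = (-6, -7, -6), |n|² = 121, n·S − (-8) = -605, so t = -605/121 = -5.
Foot F = S − (-5)·n = (-16, 20, -6); the reflection is 2F − S = (-46, -15, -36).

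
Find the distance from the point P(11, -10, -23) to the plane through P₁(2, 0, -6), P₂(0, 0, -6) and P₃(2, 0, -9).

P₁P₂ = (-2, 0, 0) and P₁P₃ = (0, 0, -3), so a normal is n = P₁P₂ × P₁P₃ = (0, -6, 0).
d = |(-6)·(-10) − 0| / √(0 + 36 + 0) = |60| / 6 = 10.

10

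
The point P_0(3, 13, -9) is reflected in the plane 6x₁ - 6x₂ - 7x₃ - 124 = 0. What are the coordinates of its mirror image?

(15, 1, -23)

n = (6, -6, -7), |n|² = 121, n·P_0 − 124 = -121, so t = -121/121 = -1.
Foot F = P_0 − (-1)·n = (9, 7, -16); the reflection is 2F − P_0 = (15, 1, -23).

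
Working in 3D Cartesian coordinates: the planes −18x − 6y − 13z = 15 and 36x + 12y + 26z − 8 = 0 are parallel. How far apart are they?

19/23

Divide the second equation by -2 to match normals: −18x − 6y − 13z = -4.
Both planes have normal n = (−18, −6, −13), |n| = 23. Any point on the first plane is at distance |(-4) − 15|/|n| = 19/23 from the second.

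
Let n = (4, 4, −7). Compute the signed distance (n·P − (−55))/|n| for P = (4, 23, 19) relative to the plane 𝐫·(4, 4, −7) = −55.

n·P − (-55) = 30.
|n| = 9, so the signed distance is 30/9 = 10/3.

10/3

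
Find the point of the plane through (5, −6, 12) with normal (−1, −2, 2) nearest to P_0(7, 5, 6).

n = (−1, −2, 2), |n|² = 9, and n·P_0 − 31 = -36.
t = -36/9 = -4, so the foot is P_0 − t·n = (7, 5, 6) − (-4)·(−1, −2, 2) = (3, −3, 14).

(3, -3, 14)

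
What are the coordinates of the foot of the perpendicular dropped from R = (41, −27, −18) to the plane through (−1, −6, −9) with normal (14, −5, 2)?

n = (14, −5, 2), |n|² = 225, and n·R − (-2) = 675.
t = 675/225 = 3, so the foot is R − t·n = (41, −27, −18) − 3·(14, −5, 2) = (−1, −12, −24).

(-1, -12, -24)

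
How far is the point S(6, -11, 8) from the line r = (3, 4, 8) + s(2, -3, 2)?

Direction vector d = (2, -3, 2).
AP = (3, -15, 0), and AP × d = (-30, -6, 21).
|AP × d|² = 1377 and |d|² = 17, so the distance is √(1377/17) = √81 = 9.

9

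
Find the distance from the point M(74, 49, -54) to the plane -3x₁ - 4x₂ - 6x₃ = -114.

n = (-3, -4, -6); n·P − (-114) = 20; |n| = √61; distance = 20/√61 = 20√61/61.

20/√61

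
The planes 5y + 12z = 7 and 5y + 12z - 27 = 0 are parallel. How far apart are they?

20/13

Both planes have normal n = (0, 5, 12), |n| = 13. Any point on the first plane is at distance |27 − 7|/|n| = 20/13 from the second.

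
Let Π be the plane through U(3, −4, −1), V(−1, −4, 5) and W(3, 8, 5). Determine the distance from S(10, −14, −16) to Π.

UV = (−4, 0, 6) and UW = (0, 12, 6), so a normal is n = UV × UW = (−72, 24, −48).
Then n·(10, −14, −16) − (−264) = −24.
|n| = √(5184 + 576 + 2304) = 24√14, so the distance is |-24|/(24√14) = 1/√14.

√14/14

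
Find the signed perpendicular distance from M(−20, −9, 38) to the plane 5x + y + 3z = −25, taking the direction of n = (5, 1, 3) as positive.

30/√35

n·M − (-25) = 30.
|n| = √35, so the signed distance is 30/√35.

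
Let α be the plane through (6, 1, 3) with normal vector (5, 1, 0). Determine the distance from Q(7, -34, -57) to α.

The plane has equation n·(r − (6, 1, 3)) = 0, i.e. n·r = 31.
Then n·(7, -34, -57) - 31 = -30.
|n| = √(25 + 1 + 0) = √26, so the distance is |-30|/√26 = 15√26/13.

15√26/13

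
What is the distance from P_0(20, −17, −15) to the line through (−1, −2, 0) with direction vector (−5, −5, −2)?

Direction vector d = (−5, −5, −2).
AP = (21, −15, −15), and AP × d = (−45, 117, −180).
|AP × d|² = 48114 and |d|² = 54, so the distance is √(48114/54) = √891 = 9√11.

9√11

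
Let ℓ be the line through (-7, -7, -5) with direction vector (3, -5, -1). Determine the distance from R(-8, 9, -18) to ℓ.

√286

Direction vector d = (3, -5, -1).
AP = (-1, 16, -13), and AP × d = (-81, -40, -43).
|AP × d|² = 10010 and |d|² = 35, so the distance is √(10010/35) = √286.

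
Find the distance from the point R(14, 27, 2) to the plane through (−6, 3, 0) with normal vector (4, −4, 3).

The plane has equation n·(r − (−6, 3, 0)) = 0, i.e. n·r = -36.
Then n·(14, 27, 2) − (−36) = −10.
|n| = √(16 + 16 + 9) = √41, so the distance is |-10|/√41 = 10/√41.

10/√41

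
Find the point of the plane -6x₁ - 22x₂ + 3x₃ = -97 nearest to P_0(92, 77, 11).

The perpendicular from P_0 has direction n = (-6, -22, 3): r = (92, 77, 11) + λ(-6, -22, 3).
Substitute into the plane: n·(P_0 + λn) = -97 gives -2213 + 529λ = -97, so λ = 4.
Foot = (92, 77, 11) + 4·(-6, -22, 3) = (68, -11, 23).

(68, -11, 23)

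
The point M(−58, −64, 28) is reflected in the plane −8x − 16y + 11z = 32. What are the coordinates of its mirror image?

(6, 64, -60)

n = (−8, −16, 11), |n|² = 441, n·M − 32 = 1764, so t = 1764/441 = 4.
Foot F = M − 4·n = (−26, 0, −16); the reflection is 2F − M = (6, 64, −60).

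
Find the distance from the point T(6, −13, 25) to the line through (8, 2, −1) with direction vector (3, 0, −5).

19

Direction vector d = (3, 0, −5).
AP = (−2, −15, 26), and AP × d = (75, 68, 45).
|AP × d|² = 12274 and |d|² = 34, so the distance is √(12274/34) = √361 = 19.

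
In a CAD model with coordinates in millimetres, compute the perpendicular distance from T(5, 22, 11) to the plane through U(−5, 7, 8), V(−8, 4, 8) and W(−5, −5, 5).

UV = (−3, −3, 0) and UW = (0, −12, −3), so a normal is n = UV × UW = (9, −9, 36).
Then n·(5, 22, 11) − 180 = 63.
|n| = √(81 + 81 + 1296) = 27√2, so the distance is |63|/(27√2) = 7/(3√2).

7/(3√2)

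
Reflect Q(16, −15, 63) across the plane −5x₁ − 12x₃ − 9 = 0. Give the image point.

With n = (−5, 0, −12), the signed offset is (n·Q − 9)/|n|² = -845/169 = -5.
Q' = Q − 2t·n = (16, −15, 63) − (-10)·(−5, 0, −12) = (−34, −15, −57).

(-34, -15, -57)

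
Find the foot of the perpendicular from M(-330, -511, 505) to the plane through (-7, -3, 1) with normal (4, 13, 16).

n = (4, 13, 16), |n|² = 441, and n·M − (-51) = 168.
t = 168/441 = 8/21, so the foot is M − t·n = (-330, -511, 505) − (8/21)·(4, 13, 16) = (-6962/21, -10835/21, 10477/21).

(-6962/21, -10835/21, 10477/21)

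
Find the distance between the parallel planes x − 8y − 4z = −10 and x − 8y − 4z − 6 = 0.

16/9

Both planes have normal n = (1, −8, −4), |n| = 9. Any point on the first plane is at distance |6 − (-10)|/|n| = 16/9 from the second.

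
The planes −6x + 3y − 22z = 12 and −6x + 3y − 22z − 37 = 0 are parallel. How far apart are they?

Both planes have normal n = (−6, 3, −22), |n| = 23. Any point on the first plane is at distance |37 − 12|/|n| = 25/23 from the second.

25/23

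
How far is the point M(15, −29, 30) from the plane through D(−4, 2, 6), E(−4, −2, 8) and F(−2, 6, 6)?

DE = (0, −4, 2) and DF = (2, 4, 0), so a normal is n = DE × DF = (−8, 4, 8).
Then n·(15, −29, 30) − 88 = −84.
|n| = √(64 + 16 + 64) = 12, so the distance is |-84|/12 = 7.

7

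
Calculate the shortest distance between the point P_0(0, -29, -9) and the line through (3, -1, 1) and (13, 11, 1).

2√86

A direction vector is d = (10, 12, 0).
AP = (-3, -28, -10); AP·d = -366, |AP|² = 893, |d|² = 244.
distance² = |AP|² − (AP·d)²/|d|² = 893 − 133956/244 = 344, so the distance is 2√86.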